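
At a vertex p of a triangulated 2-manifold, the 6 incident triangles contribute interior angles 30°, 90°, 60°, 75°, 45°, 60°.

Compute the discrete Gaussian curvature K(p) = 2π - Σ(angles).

Sum of angles = 360°. K = 360° - 360° = 0° = 0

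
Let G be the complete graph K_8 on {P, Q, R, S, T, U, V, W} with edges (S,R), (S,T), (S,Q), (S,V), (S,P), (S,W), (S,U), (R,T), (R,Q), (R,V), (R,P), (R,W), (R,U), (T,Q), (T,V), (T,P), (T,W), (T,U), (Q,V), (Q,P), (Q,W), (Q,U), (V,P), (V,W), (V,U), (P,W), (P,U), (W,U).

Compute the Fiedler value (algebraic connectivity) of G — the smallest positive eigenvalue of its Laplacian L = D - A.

For the complete graph K_n, L = nI − J (J = all-ones matrix). J has eigenvalues n (once, eigenvector 𝟙) and 0 (multiplicity n−1), so L has eigenvalues 0 (once) and n (multiplicity n−1). Here n = 8: eigenvalue 0 once and 8 with multiplicity 7.
Laplacian eigenvalues: [0.0, 8.0, 8.0, 8.0, 8.0, 8.0, 8.0, 8.0]. Algebraic connectivity (smallest non-zero eigenvalue) = 8.0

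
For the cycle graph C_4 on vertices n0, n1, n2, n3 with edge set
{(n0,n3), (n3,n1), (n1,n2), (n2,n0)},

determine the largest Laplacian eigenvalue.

The cycle graph C_n has Laplacian eigenvalues λ_k = 2 − 2cos(2πk/n), k = 0, 1, …, n−1. Here n = 4:
k=0: 2 − 2cos(0) = 0.0; k=1: 2 − 2cos(π/2) = 2.0; k=2: 2 − 2cos(π) = 4.0; k=3: 2 − 2cos(3π/2) = 2.0.
Laplacian eigenvalues: [0.0, 2.0, 2.0, 4.0]. Largest eigenvalue (spectral radius) = 4.0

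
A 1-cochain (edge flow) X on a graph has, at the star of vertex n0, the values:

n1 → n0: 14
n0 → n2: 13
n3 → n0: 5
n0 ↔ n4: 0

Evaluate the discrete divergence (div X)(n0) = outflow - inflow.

Divergence = sum of outgoing flows = (-14) + 13 + (-5) + 0 = -6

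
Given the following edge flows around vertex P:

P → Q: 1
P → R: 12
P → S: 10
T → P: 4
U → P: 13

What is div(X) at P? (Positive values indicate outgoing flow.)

Divergence = sum of outgoing flows = 1 + 12 + 10 + (-4) + (-13) = 6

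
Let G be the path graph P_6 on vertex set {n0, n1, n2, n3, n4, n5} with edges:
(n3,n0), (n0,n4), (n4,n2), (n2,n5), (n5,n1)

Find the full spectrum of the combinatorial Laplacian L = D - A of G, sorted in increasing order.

The path graph P_n has Laplacian eigenvalues λ_k = 2 − 2cos(kπ/n), k = 0, 1, …, n−1. Here n = 6:
k=0: 2 − 2cos(0) = 0.0; k=1: 2 − 2cos(π/6) = 0.2679; k=2: 2 − 2cos(π/3) = 1.0; k=3: 2 − 2cos(π/2) = 2.0; k=4: 2 − 2cos(2π/3) = 3.0; k=5: 2 − 2cos(5π/6) = 3.7321.
Laplacian eigenvalues (increasing order): [0.0, 0.2679, 1.0, 2.0, 3.0, 3.7321]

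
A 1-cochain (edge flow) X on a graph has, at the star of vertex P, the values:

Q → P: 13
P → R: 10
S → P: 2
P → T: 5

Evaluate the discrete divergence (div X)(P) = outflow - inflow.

Divergence = sum of outgoing flows = (-13) + 10 + (-2) + 5 = 0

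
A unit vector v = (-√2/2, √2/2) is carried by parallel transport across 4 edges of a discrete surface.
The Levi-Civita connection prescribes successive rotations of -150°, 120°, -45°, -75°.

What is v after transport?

Total rotation: (-150°) + 120° + (-45°) + (-75°) = -150°. Final vector: (0.9659, -0.2588)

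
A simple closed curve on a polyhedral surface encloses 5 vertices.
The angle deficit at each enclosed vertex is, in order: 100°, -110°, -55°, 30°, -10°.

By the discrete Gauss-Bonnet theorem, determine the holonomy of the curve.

Holonomy = total enclosed curvature = 100° + (-110°) + (-55°) + 30° + (-10°) = -45°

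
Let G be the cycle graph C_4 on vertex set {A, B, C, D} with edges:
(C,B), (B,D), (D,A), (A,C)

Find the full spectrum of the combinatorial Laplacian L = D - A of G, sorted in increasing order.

The cycle graph C_n has Laplacian eigenvalues λ_k = 2 − 2cos(2πk/n), k = 0, 1, …, n−1. Here n = 4:
k=0: 2 − 2cos(0) = 0.0; k=1: 2 − 2cos(π/2) = 2.0; k=2: 2 − 2cos(π) = 4.0; k=3: 2 − 2cos(3π/2) = 2.0.
Laplacian eigenvalues (increasing order): [0.0, 2.0, 2.0, 4.0]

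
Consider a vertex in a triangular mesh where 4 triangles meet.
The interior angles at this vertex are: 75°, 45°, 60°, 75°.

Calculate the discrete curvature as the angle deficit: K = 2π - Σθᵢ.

Sum of angles = 255°. K = 360° - 255° = 105°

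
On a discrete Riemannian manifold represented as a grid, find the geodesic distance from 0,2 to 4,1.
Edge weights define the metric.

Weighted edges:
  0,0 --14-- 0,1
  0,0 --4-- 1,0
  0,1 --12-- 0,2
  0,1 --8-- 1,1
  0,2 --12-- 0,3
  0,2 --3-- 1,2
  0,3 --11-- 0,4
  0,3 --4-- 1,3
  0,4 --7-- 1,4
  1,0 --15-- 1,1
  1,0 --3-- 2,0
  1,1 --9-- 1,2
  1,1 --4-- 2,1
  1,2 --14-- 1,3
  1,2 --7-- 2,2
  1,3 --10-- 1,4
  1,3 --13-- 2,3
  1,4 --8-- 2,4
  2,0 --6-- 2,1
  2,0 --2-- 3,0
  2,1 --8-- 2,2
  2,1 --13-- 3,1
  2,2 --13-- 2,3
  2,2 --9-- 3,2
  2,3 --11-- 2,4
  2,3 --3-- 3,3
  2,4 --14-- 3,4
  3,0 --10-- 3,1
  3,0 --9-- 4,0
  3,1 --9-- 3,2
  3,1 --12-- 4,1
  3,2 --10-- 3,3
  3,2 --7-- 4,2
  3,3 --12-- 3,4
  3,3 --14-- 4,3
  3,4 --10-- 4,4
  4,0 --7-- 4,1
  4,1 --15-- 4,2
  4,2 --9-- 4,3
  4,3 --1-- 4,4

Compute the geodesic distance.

Shortest path: 0,2 → 1,2 → 2,2 → 3,2 → 3,1 → 4,1, total weight = 40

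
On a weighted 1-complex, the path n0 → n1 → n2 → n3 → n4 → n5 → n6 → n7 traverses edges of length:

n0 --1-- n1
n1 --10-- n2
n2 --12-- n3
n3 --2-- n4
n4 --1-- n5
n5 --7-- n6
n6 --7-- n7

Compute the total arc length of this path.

Arc length = 1 + 10 + 12 + 2 + 1 + 7 + 7 = 40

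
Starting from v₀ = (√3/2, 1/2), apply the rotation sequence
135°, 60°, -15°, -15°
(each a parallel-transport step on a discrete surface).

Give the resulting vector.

Total rotation: 135° + 60° + (-15°) + (-15°) = 165°. Final vector: (-0.9659, -0.2588)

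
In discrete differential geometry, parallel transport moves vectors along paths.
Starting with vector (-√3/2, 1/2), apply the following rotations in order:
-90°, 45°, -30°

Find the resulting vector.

Total rotation: (-90°) + 45° + (-30°) = -75°. Final vector: (0.2588, 0.9659)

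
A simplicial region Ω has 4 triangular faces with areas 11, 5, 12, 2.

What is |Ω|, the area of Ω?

11 + 5 + 12 + 2 = 30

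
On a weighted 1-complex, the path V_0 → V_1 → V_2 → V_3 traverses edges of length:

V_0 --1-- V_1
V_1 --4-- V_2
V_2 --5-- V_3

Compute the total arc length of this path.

Arc length = 1 + 4 + 5 = 10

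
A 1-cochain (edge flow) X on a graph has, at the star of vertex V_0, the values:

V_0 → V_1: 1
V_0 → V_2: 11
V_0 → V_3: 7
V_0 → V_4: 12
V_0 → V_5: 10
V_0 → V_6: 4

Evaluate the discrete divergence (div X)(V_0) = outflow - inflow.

Divergence = sum of outgoing flows = 1 + 11 + 7 + 12 + 10 + 4 = 45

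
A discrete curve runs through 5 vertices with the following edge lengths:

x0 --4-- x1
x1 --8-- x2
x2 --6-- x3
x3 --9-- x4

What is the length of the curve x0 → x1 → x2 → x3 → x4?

Arc length = 4 + 8 + 6 + 9 = 27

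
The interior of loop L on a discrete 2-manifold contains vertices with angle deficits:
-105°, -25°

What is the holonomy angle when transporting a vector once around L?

Holonomy = total enclosed curvature = (-105°) + (-25°) = -130°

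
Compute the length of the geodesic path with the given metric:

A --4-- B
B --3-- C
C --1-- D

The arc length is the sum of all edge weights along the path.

Arc length = 4 + 3 + 1 = 8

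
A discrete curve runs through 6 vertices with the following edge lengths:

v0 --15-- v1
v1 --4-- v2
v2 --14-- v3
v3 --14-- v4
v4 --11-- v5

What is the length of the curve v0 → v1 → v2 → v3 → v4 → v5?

Arc length = 15 + 4 + 14 + 14 + 11 = 58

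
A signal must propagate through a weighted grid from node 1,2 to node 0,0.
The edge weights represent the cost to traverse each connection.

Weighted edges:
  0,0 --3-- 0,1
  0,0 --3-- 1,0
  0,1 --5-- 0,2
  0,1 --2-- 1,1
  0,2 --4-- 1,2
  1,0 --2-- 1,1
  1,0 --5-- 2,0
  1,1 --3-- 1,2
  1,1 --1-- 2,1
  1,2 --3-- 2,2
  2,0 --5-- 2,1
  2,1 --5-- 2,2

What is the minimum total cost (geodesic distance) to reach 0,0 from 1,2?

Shortest path: 1,2 → 1,1 → 0,1 → 0,0, total weight = 8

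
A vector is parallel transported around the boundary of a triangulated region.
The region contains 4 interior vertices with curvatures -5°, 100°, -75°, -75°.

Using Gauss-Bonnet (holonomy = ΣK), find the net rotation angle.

Holonomy = total enclosed curvature = (-5°) + 100° + (-75°) + (-75°) = -55°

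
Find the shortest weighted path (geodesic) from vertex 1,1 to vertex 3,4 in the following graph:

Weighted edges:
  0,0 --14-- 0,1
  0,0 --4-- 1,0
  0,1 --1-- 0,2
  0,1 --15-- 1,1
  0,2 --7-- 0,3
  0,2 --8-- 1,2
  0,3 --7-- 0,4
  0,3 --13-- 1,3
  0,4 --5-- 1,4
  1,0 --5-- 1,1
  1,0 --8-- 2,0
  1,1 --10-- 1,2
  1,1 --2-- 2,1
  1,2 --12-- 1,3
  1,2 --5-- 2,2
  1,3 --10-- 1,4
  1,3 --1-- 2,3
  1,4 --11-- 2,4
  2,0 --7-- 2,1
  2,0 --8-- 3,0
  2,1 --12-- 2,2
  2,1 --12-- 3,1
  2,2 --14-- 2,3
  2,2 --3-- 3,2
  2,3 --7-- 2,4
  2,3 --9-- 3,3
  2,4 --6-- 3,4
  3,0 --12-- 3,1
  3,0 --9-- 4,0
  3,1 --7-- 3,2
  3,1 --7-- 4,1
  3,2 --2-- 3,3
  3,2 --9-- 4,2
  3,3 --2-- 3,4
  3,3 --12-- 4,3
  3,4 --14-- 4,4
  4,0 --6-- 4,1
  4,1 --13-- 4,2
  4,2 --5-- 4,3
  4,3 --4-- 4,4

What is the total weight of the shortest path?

Shortest path: 1,1 → 2,1 → 2,2 → 3,2 → 3,3 → 3,4, total weight = 21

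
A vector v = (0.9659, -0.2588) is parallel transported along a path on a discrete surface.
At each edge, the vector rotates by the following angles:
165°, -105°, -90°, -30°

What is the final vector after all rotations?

Total rotation: 165° + (-105°) + (-90°) + (-30°) = -60°. Final vector: (0.2588, -0.9659)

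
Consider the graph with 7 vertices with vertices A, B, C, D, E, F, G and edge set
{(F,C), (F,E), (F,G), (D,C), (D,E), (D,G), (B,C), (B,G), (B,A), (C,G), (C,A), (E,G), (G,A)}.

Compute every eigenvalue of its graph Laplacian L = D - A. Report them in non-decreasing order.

Degrees: deg(A) = 3, deg(B) = 3, deg(C) = 5, deg(D) = 3, deg(E) = 3, deg(F) = 3, deg(G) = 6.
L = D − A with rows/columns ordered (A, B, C, D, E, F, G):
  [ 3, -1, -1,  0,  0,  0, -1]
  [-1,  3, -1,  0,  0,  0, -1]
  [-1, -1,  5, -1,  0, -1, -1]
  [ 0,  0, -1,  3, -1,  0, -1]
  [ 0,  0,  0, -1,  3, -1, -1]
  [ 0,  0, -1,  0, -1,  3, -1]
  [-1, -1, -1, -1, -1, -1,  6]
Characteristic polynomial: det(λI − L) = λ(λ² − 8λ + 11)(λ − 3)(λ − 4)²(λ − 7).
Roots: λ = 0; (λ² − 8λ + 11) = 0 ⇒ λ = 4 ± √5 ≈ 1.7639, 6.2361; (λ − 3) = 0 ⇒ λ = 3; (λ − 4) = 0 ⇒ λ = 4 (multiplicity 2); (λ − 7) = 0 ⇒ λ = 7.
(Check: the roots sum (with multiplicity) to 26, matching trace L = Σdeg = 2·13 = 26.)
Laplacian eigenvalues (increasing order): [0.0, 1.7639, 3.0, 4.0, 4.0, 6.2361, 7.0]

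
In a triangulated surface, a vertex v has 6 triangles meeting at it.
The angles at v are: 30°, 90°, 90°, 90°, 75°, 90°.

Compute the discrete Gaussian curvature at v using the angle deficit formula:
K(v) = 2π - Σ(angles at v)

Sum of angles = 465°. K = 360° - 465° = -105° = -7π/12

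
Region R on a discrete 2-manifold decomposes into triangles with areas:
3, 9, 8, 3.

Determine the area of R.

3 + 9 + 8 + 3 = 23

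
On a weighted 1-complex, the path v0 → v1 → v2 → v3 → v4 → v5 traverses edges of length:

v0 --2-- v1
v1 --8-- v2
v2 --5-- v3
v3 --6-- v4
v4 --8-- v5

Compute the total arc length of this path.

Arc length = 2 + 8 + 5 + 6 + 8 = 29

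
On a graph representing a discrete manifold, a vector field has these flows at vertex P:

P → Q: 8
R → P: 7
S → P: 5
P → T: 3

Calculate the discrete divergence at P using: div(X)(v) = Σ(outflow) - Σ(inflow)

Divergence = sum of outgoing flows = 8 + (-7) + (-5) + 3 = -1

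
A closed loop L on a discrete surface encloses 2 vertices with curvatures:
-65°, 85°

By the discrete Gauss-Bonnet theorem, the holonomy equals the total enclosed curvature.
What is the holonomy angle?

Holonomy = total enclosed curvature = (-65°) + 85° = 20°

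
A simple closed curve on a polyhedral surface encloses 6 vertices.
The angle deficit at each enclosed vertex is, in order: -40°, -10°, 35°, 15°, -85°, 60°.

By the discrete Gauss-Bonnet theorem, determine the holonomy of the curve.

Holonomy = total enclosed curvature = (-40°) + (-10°) + 35° + 15° + (-85°) + 60° = -25°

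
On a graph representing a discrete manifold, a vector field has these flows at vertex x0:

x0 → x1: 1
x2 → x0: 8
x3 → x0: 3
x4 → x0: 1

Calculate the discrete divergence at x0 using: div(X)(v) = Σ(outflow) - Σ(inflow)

Divergence = sum of outgoing flows = 1 + (-8) + (-3) + (-1) = -11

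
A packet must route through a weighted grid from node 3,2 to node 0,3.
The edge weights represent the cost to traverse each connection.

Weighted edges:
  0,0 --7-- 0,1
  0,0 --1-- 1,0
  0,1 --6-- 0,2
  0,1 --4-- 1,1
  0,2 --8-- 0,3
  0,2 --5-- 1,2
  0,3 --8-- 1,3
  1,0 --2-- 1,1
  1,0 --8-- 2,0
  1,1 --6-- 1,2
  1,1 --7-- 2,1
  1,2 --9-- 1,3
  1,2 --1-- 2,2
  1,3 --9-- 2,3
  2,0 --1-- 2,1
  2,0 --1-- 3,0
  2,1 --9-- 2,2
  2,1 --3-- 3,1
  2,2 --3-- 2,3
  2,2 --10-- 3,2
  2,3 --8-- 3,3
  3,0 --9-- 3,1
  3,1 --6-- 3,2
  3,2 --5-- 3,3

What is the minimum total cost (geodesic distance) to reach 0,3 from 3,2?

Shortest path: 3,2 → 2,2 → 1,2 → 0,2 → 0,3, total weight = 24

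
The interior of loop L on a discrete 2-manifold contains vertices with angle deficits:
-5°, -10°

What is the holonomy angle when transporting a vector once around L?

Holonomy = total enclosed curvature = (-5°) + (-10°) = -15°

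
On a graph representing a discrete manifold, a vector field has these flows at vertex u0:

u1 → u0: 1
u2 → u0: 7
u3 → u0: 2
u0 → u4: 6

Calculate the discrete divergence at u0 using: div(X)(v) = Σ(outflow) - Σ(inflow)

Divergence = sum of outgoing flows = (-1) + (-7) + (-2) + 6 = -4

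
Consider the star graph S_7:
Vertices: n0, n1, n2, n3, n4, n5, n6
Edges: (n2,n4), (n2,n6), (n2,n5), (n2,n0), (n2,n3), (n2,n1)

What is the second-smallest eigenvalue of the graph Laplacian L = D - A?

The star S_7 is the complete bipartite graph K_{1,6} (one hub of degree 6, 6 leaves of degree 1). The Laplacian spectrum of K_{p,q} is 0, p (multiplicity q−1), q (multiplicity p−1), p+q. With p = 1, q = 6: 0 once, 1 with multiplicity 5, and 7 once. (Check: trace L = sum of degrees = 12 = 5·1 + 7.)
Laplacian eigenvalues: [0.0, 1.0, 1.0, 1.0, 1.0, 1.0, 7.0]. Algebraic connectivity (smallest non-zero eigenvalue) = 1.0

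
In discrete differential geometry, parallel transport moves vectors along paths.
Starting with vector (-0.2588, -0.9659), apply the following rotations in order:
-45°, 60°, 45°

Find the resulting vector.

Total rotation: (-45°) + 60° + 45° = 60°. Final vector: (0.7071, -0.7071)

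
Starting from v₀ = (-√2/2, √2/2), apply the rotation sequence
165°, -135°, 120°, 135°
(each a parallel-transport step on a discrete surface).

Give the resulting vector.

Total rotation: 165° + (-135°) + 120° + 135° = 285° ≡ -75° (mod 360°). Final vector: (0.5000, 0.8660)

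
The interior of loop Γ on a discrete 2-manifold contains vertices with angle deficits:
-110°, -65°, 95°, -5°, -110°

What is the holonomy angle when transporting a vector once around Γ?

Holonomy = total enclosed curvature = (-110°) + (-65°) + 95° + (-5°) + (-110°) = -195°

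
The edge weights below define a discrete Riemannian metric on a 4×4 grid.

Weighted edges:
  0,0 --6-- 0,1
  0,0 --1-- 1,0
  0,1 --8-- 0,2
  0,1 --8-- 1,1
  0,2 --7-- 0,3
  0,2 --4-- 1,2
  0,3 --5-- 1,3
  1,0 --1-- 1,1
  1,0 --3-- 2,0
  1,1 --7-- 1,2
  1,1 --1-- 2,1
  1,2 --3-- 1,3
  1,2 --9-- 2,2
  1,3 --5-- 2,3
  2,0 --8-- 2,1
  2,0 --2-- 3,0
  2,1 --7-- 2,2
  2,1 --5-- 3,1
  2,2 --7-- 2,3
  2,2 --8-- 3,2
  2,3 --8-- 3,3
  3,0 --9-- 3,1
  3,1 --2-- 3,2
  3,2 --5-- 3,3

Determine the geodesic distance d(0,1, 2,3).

Shortest path: 0,1 → 0,2 → 1,2 → 1,3 → 2,3, total weight = 20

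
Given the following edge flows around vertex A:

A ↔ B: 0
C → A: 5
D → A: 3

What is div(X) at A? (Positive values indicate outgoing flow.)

Divergence = sum of outgoing flows = 0 + (-5) + (-3) = -8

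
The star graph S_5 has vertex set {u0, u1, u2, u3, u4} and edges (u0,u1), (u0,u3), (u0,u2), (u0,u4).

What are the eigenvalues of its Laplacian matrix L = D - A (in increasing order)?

The star S_5 is the complete bipartite graph K_{1,4} (one hub of degree 4, 4 leaves of degree 1). The Laplacian spectrum of K_{p,q} is 0, p (multiplicity q−1), q (multiplicity p−1), p+q. With p = 1, q = 4: 0 once, 1 with multiplicity 3, and 5 once. (Check: trace L = sum of degrees = 8 = 3·1 + 5.)
Laplacian eigenvalues (increasing order): [0.0, 1.0, 1.0, 1.0, 5.0]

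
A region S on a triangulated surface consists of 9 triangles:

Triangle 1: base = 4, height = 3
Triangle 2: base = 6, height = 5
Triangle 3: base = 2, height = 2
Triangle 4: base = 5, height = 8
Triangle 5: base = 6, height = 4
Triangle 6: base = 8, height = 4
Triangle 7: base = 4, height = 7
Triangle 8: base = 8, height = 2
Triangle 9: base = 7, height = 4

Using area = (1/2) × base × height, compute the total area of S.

(1/2)×4×3 + (1/2)×6×5 + (1/2)×2×2 + (1/2)×5×8 + (1/2)×6×4 + (1/2)×8×4 + (1/2)×4×7 + (1/2)×8×2 + (1/2)×7×4 = 107.0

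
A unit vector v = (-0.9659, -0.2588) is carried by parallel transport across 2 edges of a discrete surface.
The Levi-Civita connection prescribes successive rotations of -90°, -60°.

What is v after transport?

Total rotation: (-90°) + (-60°) = -150°. Final vector: (0.7071, 0.7071)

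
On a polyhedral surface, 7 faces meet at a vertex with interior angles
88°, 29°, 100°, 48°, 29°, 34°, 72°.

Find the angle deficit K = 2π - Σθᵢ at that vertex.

Sum of angles = 400°. K = 360° - 400° = -40° = -2π/9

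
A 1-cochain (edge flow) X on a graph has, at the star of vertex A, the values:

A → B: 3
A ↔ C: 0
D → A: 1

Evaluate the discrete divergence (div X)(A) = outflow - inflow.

Divergence = sum of outgoing flows = 3 + 0 + (-1) = 2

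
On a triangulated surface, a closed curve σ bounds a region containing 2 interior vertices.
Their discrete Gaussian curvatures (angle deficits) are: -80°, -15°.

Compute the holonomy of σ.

Holonomy = total enclosed curvature = (-80°) + (-15°) = -95°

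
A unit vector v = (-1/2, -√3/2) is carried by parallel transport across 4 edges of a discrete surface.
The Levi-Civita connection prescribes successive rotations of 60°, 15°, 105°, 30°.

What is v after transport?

Total rotation: 60° + 15° + 105° + 30° = 210° ≡ -150° (mod 360°). Final vector: (0, 1)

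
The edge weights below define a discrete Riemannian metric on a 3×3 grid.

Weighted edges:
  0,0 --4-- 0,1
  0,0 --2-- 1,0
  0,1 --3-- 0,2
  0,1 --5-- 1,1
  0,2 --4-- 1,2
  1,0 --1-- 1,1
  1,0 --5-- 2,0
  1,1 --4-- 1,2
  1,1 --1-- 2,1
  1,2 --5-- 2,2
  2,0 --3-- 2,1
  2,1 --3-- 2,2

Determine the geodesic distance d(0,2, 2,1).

Shortest path: 0,2 → 0,1 → 1,1 → 2,1, total weight = 9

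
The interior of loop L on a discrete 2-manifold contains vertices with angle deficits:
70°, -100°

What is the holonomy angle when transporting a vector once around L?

Holonomy = total enclosed curvature = 70° + (-100°) = -30°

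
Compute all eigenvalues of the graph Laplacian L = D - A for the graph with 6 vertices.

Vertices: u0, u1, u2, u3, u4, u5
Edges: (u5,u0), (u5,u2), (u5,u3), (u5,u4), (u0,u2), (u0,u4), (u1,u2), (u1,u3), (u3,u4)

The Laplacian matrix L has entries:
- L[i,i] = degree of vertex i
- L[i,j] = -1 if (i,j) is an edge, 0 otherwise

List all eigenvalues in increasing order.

Degrees: deg(u0) = 3, deg(u1) = 2, deg(u2) = 3, deg(u3) = 3, deg(u4) = 3, deg(u5) = 4.
L = D − A with rows/columns ordered (u0, u1, u2, u3, u4, u5):
  [ 3,  0, -1,  0, -1, -1]
  [ 0,  2, -1, -1,  0,  0]
  [-1, -1,  3,  0,  0, -1]
  [ 0, -1,  0,  3, -1, -1]
  [-1,  0,  0, -1,  3, -1]
  [-1,  0, -1, -1, -1,  4]
Characteristic polynomial: det(λI − L) = λ(λ² − 7λ + 9)(λ² − 7λ + 11)(λ − 4).
Roots: λ = 0; (λ² − 7λ + 9) = 0 ⇒ λ = (7 ± √13)/2 ≈ 1.6972, 5.3028; (λ² − 7λ + 11) = 0 ⇒ λ = (7 ± √5)/2 ≈ 2.382, 4.618; (λ − 4) = 0 ⇒ λ = 4.
(Check: the roots sum (with multiplicity) to 18, matching trace L = Σdeg = 2·9 = 18.)
Laplacian eigenvalues (increasing order): [0.0, 1.6972, 2.382, 4.0, 4.618, 5.3028]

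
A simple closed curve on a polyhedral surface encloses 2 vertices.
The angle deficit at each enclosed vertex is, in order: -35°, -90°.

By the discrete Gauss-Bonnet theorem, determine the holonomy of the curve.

Holonomy = total enclosed curvature = (-35°) + (-90°) = -125°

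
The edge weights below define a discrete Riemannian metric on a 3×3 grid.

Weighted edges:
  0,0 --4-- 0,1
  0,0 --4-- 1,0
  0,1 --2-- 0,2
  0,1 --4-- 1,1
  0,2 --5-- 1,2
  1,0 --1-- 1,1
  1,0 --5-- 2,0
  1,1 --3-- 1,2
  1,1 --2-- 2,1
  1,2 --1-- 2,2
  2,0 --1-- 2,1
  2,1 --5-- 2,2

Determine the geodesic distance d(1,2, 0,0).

Shortest path: 1,2 → 1,1 → 1,0 → 0,0, total weight = 8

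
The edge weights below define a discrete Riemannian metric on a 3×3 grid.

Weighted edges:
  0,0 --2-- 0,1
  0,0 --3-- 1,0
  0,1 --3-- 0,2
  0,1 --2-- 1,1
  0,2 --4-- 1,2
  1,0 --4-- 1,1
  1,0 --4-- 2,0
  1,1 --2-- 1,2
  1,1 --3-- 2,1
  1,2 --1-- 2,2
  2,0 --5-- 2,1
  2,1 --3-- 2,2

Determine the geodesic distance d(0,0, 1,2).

Shortest path: 0,0 → 0,1 → 1,1 → 1,2, total weight = 6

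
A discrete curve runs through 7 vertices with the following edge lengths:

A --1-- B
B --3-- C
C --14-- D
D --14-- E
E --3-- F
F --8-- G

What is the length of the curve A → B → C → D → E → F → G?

Arc length = 1 + 3 + 14 + 14 + 3 + 8 = 43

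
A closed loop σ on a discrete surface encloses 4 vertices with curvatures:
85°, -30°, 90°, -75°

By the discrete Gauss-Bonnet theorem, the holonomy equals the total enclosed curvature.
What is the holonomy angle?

Holonomy = total enclosed curvature = 85° + (-30°) + 90° + (-75°) = 70°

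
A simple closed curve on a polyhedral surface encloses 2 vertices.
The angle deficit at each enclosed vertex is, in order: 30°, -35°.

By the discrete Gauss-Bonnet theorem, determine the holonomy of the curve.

Holonomy = total enclosed curvature = 30° + (-35°) = -5°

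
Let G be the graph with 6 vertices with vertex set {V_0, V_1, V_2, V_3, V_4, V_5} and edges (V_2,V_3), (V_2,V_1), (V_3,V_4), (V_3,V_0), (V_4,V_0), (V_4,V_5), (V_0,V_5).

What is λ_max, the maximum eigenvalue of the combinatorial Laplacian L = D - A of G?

Degrees: deg(V_0) = 3, deg(V_1) = 1, deg(V_2) = 2, deg(V_3) = 3, deg(V_4) = 3, deg(V_5) = 2.
L = D − A with rows/columns ordered (V_0, V_1, V_2, V_3, V_4, V_5):
  [ 3,  0,  0, -1, -1, -1]
  [ 0,  1, -1,  0,  0,  0]
  [ 0, -1,  2, -1,  0,  0]
  [-1,  0, -1,  3, -1,  0]
  [-1,  0,  0, -1,  3, -1]
  [-1,  0,  0,  0, -1,  2]
Characteristic polynomial: det(λI − L) = λ(λ² − 5λ + 2)(λ − 2)(λ − 3)(λ − 4).
Roots: λ = 0; (λ² − 5λ + 2) = 0 ⇒ λ = (5 ± √17)/2 ≈ 0.4384, 4.5616; (λ − 2) = 0 ⇒ λ = 2; (λ − 3) = 0 ⇒ λ = 3; (λ − 4) = 0 ⇒ λ = 4.
(Check: the roots sum (with multiplicity) to 14, matching trace L = Σdeg = 2·7 = 14.)
Laplacian eigenvalues: [0.0, 0.4384, 2.0, 3.0, 4.0, 4.5616]. Largest eigenvalue (spectral radius) = 4.5616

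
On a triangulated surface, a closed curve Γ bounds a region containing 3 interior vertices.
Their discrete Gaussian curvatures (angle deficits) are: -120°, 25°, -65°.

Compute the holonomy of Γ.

Holonomy = total enclosed curvature = (-120°) + 25° + (-65°) = -160°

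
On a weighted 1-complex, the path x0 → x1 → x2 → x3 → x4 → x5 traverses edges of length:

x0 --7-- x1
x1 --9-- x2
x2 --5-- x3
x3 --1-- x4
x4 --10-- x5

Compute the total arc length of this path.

Arc length = 7 + 9 + 5 + 1 + 10 = 32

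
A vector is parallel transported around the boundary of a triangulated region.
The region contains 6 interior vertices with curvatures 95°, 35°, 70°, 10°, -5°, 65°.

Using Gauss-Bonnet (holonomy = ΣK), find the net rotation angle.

Holonomy = total enclosed curvature = 95° + 35° + 70° + 10° + (-5°) + 65° = 270°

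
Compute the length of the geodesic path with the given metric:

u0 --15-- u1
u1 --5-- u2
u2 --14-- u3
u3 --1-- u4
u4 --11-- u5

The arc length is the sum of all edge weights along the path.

Arc length = 15 + 5 + 14 + 1 + 11 = 46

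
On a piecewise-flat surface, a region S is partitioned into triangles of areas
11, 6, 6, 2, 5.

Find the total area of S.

11 + 6 + 6 + 2 + 5 = 30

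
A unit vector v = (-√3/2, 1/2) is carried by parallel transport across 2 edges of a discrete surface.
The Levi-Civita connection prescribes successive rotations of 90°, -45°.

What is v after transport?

Total rotation: 90° + (-45°) = 45°. Final vector: (-0.9659, -0.2588)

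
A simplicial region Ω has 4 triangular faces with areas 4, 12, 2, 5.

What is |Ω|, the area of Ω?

4 + 12 + 2 + 5 = 23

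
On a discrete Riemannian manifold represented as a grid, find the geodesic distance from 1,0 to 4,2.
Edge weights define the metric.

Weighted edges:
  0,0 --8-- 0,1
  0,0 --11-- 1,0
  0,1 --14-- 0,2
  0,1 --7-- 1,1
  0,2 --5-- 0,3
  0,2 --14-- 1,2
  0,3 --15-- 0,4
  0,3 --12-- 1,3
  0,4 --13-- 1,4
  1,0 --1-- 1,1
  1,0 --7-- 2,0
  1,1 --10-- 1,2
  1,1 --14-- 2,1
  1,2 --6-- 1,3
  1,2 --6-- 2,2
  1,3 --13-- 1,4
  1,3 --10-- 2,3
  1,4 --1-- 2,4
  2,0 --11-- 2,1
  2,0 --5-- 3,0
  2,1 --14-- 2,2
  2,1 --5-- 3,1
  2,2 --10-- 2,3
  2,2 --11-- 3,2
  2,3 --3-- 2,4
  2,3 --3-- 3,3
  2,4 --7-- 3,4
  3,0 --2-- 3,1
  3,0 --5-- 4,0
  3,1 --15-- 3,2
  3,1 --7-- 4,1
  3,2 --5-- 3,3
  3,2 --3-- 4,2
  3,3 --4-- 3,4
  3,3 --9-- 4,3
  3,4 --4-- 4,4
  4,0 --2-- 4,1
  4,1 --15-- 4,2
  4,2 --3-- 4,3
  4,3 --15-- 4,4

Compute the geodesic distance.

Shortest path: 1,0 → 1,1 → 1,2 → 2,2 → 3,2 → 4,2, total weight = 31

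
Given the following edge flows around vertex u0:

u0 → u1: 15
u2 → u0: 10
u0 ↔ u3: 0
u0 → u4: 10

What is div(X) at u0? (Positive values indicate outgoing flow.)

Divergence = sum of outgoing flows = 15 + (-10) + 0 + 10 = 15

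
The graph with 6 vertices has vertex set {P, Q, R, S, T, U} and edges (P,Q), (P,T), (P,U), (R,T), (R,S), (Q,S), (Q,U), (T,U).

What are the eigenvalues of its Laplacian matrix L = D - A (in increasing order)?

Degrees: deg(P) = 3, deg(Q) = 3, deg(R) = 2, deg(S) = 2, deg(T) = 3, deg(U) = 3.
L = D − A with rows/columns ordered (P, Q, R, S, T, U):
  [ 3, -1,  0,  0, -1, -1]
  [-1,  3,  0, -1,  0, -1]
  [ 0,  0,  2, -1, -1,  0]
  [ 0, -1, -1,  2,  0,  0]
  [-1,  0, -1,  0,  3, -1]
  [-1, -1,  0,  0, -1,  3]
Characteristic polynomial: det(λI − L) = λ(λ² − 6λ + 6)(λ − 2)(λ − 4)².
Roots: λ = 0; (λ² − 6λ + 6) = 0 ⇒ λ = 3 ± √3 ≈ 1.2679, 4.7321; (λ − 2) = 0 ⇒ λ = 2; (λ − 4) = 0 ⇒ λ = 4 (multiplicity 2).
(Check: the roots sum (with multiplicity) to 16, matching trace L = Σdeg = 2·8 = 16.)
Laplacian eigenvalues (increasing order): [0.0, 1.2679, 2.0, 4.0, 4.0, 4.7321]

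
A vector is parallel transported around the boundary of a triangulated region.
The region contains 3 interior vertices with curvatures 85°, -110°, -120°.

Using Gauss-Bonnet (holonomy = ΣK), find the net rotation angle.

Holonomy = total enclosed curvature = 85° + (-110°) + (-120°) = -145°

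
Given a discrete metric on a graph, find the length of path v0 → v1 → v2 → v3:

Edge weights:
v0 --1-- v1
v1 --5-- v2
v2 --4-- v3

Arc length = 1 + 5 + 4 = 10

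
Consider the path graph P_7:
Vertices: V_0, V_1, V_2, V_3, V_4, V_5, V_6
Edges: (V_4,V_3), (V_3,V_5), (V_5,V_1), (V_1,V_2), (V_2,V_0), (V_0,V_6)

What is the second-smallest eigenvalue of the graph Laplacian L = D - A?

The path graph P_n has Laplacian eigenvalues λ_k = 2 − 2cos(kπ/n), k = 0, 1, …, n−1. Here n = 7:
k=0: 2 − 2cos(0) = 0.0; k=1: 2 − 2cos(π/7) = 0.1981; k=2: 2 − 2cos(2π/7) = 0.753; k=3: 2 − 2cos(3π/7) = 1.555; k=4: 2 − 2cos(4π/7) = 2.445; k=5: 2 − 2cos(5π/7) = 3.247; k=6: 2 − 2cos(6π/7) = 3.8019.
Laplacian eigenvalues: [0.0, 0.1981, 0.753, 1.555, 2.445, 3.247, 3.8019]. Algebraic connectivity (smallest non-zero eigenvalue) = 0.1981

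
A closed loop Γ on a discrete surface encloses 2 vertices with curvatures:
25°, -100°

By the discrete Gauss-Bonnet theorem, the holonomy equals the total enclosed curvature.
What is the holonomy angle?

Holonomy = total enclosed curvature = 25° + (-100°) = -75°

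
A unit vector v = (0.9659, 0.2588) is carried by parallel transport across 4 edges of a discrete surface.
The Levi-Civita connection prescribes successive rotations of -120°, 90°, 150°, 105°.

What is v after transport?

Total rotation: (-120°) + 90° + 150° + 105° = 225° ≡ -135° (mod 360°). Final vector: (-0.5000, -0.8660)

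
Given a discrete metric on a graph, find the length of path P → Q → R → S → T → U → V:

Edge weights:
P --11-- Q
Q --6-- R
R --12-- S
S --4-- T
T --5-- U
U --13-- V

Arc length = 11 + 6 + 12 + 4 + 5 + 13 = 51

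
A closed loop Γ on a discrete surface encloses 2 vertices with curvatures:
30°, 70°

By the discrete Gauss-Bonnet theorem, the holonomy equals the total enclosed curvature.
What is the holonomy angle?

Holonomy = total enclosed curvature = 30° + 70° = 100°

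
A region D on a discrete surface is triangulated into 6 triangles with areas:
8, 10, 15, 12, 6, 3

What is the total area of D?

8 + 10 + 15 + 12 + 6 + 3 = 54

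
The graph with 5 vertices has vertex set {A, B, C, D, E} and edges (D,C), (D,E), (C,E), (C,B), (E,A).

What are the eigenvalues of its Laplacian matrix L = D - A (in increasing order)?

Degrees: deg(A) = 1, deg(B) = 1, deg(C) = 3, deg(D) = 2, deg(E) = 3.
L = D − A with rows/columns ordered (A, B, C, D, E):
  [ 1,  0,  0,  0, -1]
  [ 0,  1, -1,  0,  0]
  [ 0, -1,  3, -1, -1]
  [ 0,  0, -1,  2, -1]
  [-1,  0, -1, -1,  3]
Characteristic polynomial: det(λI − L) = λ(λ² − 5λ + 3)(λ² − 5λ + 5).
Roots: λ = 0; (λ² − 5λ + 3) = 0 ⇒ λ = (5 ± √13)/2 ≈ 0.6972, 4.3028; (λ² − 5λ + 5) = 0 ⇒ λ = (5 ± √5)/2 ≈ 1.382, 3.618.
(Check: the roots sum (with multiplicity) to 10, matching trace L = Σdeg = 2·5 = 10.)
Laplacian eigenvalues (increasing order): [0.0, 0.6972, 1.382, 3.618, 4.3028]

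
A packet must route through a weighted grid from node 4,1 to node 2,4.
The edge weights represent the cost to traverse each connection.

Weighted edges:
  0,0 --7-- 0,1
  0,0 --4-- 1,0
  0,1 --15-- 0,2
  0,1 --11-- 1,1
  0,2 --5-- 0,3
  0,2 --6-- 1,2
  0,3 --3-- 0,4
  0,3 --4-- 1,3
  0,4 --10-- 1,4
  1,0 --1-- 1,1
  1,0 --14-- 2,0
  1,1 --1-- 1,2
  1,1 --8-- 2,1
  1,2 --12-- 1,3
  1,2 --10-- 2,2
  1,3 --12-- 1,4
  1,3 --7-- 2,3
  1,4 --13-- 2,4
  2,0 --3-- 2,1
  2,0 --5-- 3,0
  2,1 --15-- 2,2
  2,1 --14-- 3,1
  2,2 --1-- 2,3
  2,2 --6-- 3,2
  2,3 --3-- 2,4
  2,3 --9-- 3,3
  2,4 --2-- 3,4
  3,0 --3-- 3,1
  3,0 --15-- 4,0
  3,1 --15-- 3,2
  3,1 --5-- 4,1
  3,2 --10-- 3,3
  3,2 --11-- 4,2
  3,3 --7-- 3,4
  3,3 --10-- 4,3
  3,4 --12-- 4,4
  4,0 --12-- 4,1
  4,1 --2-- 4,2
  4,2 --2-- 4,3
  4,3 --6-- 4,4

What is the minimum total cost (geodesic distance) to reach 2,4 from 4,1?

Shortest path: 4,1 → 4,2 → 3,2 → 2,2 → 2,3 → 2,4, total weight = 23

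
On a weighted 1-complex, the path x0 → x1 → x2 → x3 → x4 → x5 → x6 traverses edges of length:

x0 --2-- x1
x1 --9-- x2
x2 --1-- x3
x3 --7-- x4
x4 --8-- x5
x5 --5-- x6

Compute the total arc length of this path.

Arc length = 2 + 9 + 1 + 7 + 8 + 5 = 32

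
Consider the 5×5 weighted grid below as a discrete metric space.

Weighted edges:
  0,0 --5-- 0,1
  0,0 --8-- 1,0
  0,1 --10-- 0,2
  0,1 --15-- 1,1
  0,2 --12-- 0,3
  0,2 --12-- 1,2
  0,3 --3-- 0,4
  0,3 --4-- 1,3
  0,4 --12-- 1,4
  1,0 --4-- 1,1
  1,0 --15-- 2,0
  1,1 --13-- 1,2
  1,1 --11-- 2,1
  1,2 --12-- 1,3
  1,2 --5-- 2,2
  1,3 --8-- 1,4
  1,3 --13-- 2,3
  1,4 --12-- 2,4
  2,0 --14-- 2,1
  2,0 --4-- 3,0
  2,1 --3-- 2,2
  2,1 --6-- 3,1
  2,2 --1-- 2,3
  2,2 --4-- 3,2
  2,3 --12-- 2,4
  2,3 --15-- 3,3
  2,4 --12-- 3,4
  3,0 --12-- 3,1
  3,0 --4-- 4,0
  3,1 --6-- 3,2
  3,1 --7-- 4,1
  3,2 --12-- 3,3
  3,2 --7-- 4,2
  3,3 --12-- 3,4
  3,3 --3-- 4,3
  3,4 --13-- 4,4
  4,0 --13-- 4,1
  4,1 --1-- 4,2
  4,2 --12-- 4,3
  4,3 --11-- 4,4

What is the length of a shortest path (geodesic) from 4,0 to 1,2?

Shortest path: 4,0 → 4,1 → 4,2 → 3,2 → 2,2 → 1,2, total weight = 30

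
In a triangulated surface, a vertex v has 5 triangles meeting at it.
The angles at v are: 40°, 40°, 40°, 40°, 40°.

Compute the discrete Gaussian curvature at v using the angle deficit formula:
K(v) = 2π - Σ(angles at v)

Sum of angles = 200°. K = 360° - 200° = 160° = 8π/9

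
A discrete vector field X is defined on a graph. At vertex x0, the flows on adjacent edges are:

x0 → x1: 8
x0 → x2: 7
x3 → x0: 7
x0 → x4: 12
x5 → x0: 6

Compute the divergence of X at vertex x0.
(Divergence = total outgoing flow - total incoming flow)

Divergence = sum of outgoing flows = 8 + 7 + (-7) + 12 + (-6) = 14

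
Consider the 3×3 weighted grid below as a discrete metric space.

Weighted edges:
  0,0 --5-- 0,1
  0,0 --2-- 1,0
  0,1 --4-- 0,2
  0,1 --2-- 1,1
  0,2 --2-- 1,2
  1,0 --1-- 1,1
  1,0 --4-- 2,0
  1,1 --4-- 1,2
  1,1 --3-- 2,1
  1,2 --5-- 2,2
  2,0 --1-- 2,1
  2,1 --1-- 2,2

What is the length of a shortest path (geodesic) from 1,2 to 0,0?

Shortest path: 1,2 → 1,1 → 1,0 → 0,0, total weight = 7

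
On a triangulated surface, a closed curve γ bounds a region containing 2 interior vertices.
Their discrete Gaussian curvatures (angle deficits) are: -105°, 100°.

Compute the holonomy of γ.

Holonomy = total enclosed curvature = (-105°) + 100° = -5°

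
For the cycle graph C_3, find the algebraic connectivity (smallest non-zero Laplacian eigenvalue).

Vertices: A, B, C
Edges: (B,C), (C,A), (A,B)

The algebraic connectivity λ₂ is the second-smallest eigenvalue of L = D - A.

The cycle graph C_n has Laplacian eigenvalues λ_k = 2 − 2cos(2πk/n), k = 0, 1, …, n−1. Here n = 3:
k=0: 2 − 2cos(0) = 0.0; k=1: 2 − 2cos(2π/3) = 3.0; k=2: 2 − 2cos(4π/3) = 3.0.
Laplacian eigenvalues: [0.0, 3.0, 3.0]. Algebraic connectivity (smallest non-zero eigenvalue) = 3.0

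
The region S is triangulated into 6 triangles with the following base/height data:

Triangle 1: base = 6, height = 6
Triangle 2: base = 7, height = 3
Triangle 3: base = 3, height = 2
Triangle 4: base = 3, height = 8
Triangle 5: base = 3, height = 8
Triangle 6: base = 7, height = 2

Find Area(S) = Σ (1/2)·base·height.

(1/2)×6×6 + (1/2)×7×3 + (1/2)×3×2 + (1/2)×3×8 + (1/2)×3×8 + (1/2)×7×2 = 62.5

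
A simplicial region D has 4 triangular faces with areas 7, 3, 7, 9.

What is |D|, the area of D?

7 + 3 + 7 + 9 = 26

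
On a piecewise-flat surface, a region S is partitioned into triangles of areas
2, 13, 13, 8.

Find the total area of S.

2 + 13 + 13 + 8 = 36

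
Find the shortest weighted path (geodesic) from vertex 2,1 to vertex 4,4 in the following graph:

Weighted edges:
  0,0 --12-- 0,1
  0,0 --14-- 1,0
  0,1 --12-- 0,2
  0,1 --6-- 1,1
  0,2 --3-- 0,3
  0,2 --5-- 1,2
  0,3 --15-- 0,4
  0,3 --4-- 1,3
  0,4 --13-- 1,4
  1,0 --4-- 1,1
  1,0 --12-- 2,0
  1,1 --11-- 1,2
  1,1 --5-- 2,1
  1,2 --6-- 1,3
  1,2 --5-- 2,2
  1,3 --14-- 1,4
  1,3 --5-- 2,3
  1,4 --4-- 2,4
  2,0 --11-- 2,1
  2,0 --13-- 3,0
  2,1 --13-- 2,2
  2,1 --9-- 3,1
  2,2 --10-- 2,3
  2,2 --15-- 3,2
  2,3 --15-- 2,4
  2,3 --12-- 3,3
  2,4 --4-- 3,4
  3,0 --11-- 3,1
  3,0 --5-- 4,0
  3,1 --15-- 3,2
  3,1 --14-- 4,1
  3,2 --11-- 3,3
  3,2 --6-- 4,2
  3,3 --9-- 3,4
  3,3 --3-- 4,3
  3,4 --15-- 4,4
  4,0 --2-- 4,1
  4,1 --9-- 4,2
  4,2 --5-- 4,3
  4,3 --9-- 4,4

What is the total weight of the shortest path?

Shortest path: 2,1 → 3,1 → 3,2 → 4,2 → 4,3 → 4,4, total weight = 44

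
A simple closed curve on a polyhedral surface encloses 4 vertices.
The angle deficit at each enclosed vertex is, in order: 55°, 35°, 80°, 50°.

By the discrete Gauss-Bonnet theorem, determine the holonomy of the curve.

Holonomy = total enclosed curvature = 55° + 35° + 80° + 50° = 220°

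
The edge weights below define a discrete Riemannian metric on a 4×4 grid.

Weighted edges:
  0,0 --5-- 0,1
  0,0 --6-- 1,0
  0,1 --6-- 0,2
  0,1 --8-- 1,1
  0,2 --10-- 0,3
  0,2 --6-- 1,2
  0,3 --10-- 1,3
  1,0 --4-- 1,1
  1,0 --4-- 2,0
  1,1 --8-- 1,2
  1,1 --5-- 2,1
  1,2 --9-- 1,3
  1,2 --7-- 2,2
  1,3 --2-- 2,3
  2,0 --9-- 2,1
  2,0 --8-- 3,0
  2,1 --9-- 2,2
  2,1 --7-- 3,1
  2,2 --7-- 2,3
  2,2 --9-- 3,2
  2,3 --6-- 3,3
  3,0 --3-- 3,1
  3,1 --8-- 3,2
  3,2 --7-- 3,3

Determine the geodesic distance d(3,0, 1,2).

Shortest path: 3,0 → 3,1 → 2,1 → 1,1 → 1,2, total weight = 23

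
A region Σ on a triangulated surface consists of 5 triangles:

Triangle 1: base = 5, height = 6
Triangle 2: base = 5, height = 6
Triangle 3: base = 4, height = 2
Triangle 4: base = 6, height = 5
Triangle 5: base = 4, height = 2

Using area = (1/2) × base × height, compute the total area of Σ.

(1/2)×5×6 + (1/2)×5×6 + (1/2)×4×2 + (1/2)×6×5 + (1/2)×4×2 = 53.0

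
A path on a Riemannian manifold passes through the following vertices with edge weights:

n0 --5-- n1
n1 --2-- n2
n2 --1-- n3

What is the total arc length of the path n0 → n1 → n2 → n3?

Arc length = 5 + 2 + 1 = 8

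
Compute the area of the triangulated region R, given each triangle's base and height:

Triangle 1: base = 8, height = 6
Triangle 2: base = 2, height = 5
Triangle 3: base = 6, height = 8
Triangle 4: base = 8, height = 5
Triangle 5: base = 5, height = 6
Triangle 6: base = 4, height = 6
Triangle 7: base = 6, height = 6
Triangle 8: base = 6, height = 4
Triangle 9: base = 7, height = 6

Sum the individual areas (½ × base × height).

(1/2)×8×6 + (1/2)×2×5 + (1/2)×6×8 + (1/2)×8×5 + (1/2)×5×6 + (1/2)×4×6 + (1/2)×6×6 + (1/2)×6×4 + (1/2)×7×6 = 151.0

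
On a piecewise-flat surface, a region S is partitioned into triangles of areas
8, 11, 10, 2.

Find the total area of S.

8 + 11 + 10 + 2 = 31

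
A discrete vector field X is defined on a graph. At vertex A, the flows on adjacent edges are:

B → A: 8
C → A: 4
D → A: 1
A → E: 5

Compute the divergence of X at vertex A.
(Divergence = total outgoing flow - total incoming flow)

Divergence = sum of outgoing flows = (-8) + (-4) + (-1) + 5 = -8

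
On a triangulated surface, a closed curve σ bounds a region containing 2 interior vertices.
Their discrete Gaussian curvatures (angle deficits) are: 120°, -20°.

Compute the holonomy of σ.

Holonomy = total enclosed curvature = 120° + (-20°) = 100°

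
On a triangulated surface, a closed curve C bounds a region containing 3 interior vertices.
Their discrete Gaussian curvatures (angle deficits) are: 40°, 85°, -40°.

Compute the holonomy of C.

Holonomy = total enclosed curvature = 40° + 85° + (-40°) = 85°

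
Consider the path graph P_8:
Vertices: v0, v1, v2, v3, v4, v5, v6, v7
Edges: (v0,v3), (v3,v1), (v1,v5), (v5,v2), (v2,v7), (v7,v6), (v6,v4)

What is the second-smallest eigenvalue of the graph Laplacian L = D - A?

The path graph P_n has Laplacian eigenvalues λ_k = 2 − 2cos(kπ/n), k = 0, 1, …, n−1. Here n = 8:
k=0: 2 − 2cos(0) = 0.0; k=1: 2 − 2cos(π/8) = 0.1522; k=2: 2 − 2cos(π/4) = 0.5858; k=3: 2 − 2cos(3π/8) = 1.2346; k=4: 2 − 2cos(π/2) = 2.0; k=5: 2 − 2cos(5π/8) = 2.7654; k=6: 2 − 2cos(3π/4) = 3.4142; k=7: 2 − 2cos(7π/8) = 3.8478.
Laplacian eigenvalues: [0.0, 0.1522, 0.5858, 1.2346, 2.0, 2.7654, 3.4142, 3.8478]. Algebraic connectivity (smallest non-zero eigenvalue) = 0.1522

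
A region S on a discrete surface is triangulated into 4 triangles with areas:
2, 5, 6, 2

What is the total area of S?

2 + 5 + 6 + 2 = 15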